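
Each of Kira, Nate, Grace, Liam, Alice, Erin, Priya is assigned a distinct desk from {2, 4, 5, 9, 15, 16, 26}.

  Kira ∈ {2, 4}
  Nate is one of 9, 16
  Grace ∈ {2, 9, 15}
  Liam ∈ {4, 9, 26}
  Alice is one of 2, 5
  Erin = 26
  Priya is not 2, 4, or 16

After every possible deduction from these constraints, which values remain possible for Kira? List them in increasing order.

Erin has just one choice, so Erin = 26. Remove 26 from Liam, Priya.
The 6 still-open variables together cover exactly {2, 4, 5, 9, 15, 16} — 6 values for 6 variables — and 16 appears only in Nate's list, so Nate = 16.
No further eliminations apply; Kira can still be any of 2, 4.

2, 4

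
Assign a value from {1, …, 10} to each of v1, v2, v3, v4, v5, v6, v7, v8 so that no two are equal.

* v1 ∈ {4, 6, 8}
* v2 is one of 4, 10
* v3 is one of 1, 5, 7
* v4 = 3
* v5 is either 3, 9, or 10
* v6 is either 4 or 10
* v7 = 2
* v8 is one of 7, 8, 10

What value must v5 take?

9

v4 has just one choice, so v4 = 3. Eliminate 3 elsewhere: v5.
v7 has just one choice, so v7 = 2.
v2 and v6 between them cover only {4, 10} — a naked pair. Remove those values from v1, v5, v8.
So v5 = 9.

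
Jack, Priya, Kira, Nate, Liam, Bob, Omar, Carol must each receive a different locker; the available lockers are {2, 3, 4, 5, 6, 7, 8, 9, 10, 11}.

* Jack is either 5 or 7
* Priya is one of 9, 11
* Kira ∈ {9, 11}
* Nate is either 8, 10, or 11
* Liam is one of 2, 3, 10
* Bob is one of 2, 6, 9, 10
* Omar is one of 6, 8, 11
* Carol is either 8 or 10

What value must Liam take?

Priya and Kira between them cover only {9, 11} — a naked pair. Remove those values from Nate, Bob, Omar.
Nate and Carol between them cover only {8, 10} — a naked pair. Remove those values from Liam, Bob, Omar.
Omar must be 6 (only option left). Strike 6 from Bob.
Bob must be 2 (only option left). Eliminate 2 elsewhere: Liam.
So Liam = 3.

3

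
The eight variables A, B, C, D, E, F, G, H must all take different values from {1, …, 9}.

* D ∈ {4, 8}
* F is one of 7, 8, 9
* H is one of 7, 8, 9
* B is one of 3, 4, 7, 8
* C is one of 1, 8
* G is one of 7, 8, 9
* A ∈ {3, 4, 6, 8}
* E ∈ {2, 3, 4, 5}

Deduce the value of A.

The 3 variables F, G, H are confined to {7, 8, 9}, which locks those values in; drop them from A, B, C, D.
C must be 1 (only option left).
D has just one choice, so D = 4. Strike 4 from A, B, E.
B has just one choice, so B = 3. So A, E can't be 3.
So A = 6.

6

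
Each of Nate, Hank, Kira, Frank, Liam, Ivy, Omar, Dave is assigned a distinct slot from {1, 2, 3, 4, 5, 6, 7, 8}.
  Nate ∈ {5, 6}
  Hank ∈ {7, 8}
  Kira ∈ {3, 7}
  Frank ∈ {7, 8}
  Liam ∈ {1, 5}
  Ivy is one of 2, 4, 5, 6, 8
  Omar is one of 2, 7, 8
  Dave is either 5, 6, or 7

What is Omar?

2

The 8 variables together cover exactly {1, 2, 3, 4, 5, 6, 7, 8} — 8 values for 8 variables — and 1 appears only in Liam's list, so Liam = 1.
The 7 still-open variables draw from only 7 values {2, 3, 4, 5, 6, 7, 8}, so each is used; only Kira can be 3, hence Kira = 3.
The 6 still-open variables draw from only 6 values {2, 4, 5, 6, 7, 8}, so each is used; only Ivy can be 4, hence Ivy = 4.
Among the 5 still-open variables, 2 fits only Omar (and all 5 values in {2, 5, 6, 7, 8} must be used), so Omar = 2.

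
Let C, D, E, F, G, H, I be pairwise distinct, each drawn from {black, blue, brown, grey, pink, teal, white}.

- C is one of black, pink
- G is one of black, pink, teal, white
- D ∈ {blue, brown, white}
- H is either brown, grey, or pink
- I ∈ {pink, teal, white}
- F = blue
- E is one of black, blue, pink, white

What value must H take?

F's domain is down to {blue}, so F = blue. So D, E can't be blue.
Among the 6 still-open variables, grey fits only H (and all 6 values in {black, brown, grey, pink, teal, white} must be used), so H = grey.

grey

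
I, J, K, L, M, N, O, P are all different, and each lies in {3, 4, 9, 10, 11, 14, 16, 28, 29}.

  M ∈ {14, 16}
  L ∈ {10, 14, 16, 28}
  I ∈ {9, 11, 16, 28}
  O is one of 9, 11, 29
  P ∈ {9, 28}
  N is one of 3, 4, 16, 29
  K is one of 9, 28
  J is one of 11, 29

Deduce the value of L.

K and P share exactly the 2 values {9, 28}; by pigeonhole those values go to them, so strike 9, 28 from I, L, O.
J and O share exactly the 2 values {11, 29}; by pigeonhole those values go to them, so strike 11, 29 from I, N.
That leaves I = 16. So L, M, N can't be 16.
M must be 14 (only option left). Remove 14 from L.
So L = 10.

10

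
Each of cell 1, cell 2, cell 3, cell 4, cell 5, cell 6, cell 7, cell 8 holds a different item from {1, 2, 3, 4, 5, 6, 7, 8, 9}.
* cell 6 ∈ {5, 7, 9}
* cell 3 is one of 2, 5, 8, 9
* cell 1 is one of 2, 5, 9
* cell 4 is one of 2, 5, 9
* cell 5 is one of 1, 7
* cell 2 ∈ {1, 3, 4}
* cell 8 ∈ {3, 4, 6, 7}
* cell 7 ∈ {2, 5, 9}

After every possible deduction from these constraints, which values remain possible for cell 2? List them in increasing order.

3, 4

cell 1, cell 4, cell 7 share exactly the 3 values {2, 5, 9}; by pigeonhole those values go to them, so strike 2, 5, 9 from cell 3, cell 6.
That leaves cell 3 = 8.
cell 6 has just one choice, so cell 6 = 7. Strike 7 from cell 5, cell 8.
cell 5 must be 1 (only option left). Remove 1 from cell 2.
No further eliminations apply; cell 2 can still be any of 3, 4.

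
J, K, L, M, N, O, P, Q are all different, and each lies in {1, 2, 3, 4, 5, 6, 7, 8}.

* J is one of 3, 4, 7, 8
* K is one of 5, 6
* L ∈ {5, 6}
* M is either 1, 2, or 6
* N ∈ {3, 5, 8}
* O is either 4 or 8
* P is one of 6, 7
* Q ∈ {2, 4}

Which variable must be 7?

The 8 variables together cover exactly {1, 2, 3, 4, 5, 6, 7, 8} — 8 values for 8 variables — and 1 appears only in M's list, so M = 1.
The 7 still-open variables draw from only 7 values {2, 3, 4, 5, 6, 7, 8}, so each is used; only Q can be 2, hence Q = 2.
K and L share exactly the 2 values {5, 6}; by pigeonhole those values go to them, so strike 5, 6 from N, P.
So 7 goes to P.

P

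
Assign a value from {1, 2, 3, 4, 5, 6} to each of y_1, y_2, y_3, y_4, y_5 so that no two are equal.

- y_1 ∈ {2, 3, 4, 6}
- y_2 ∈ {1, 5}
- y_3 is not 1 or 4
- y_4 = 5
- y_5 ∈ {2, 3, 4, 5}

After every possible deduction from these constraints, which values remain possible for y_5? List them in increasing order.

2, 3, 4

y_4's domain is down to {5}, so y_4 = 5. Eliminate 5 elsewhere: y_2, y_3, y_5.
y_2 has just one choice, so y_2 = 1.
No further eliminations apply; y_5 can still be any of 2, 3, 4.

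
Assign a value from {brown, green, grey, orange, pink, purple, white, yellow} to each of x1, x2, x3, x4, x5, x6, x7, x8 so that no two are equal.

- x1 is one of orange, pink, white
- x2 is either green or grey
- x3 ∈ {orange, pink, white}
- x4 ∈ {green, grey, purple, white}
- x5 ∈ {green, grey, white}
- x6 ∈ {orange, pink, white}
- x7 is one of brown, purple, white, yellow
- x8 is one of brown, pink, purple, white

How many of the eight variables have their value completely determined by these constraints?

3

Among the 8 variables, yellow fits only x7 (and all 8 values in {brown, green, grey, orange, pink, purple, white, yellow} must be used), so x7 = yellow.
The 7 still-open variables draw from only 7 values {brown, green, grey, orange, pink, purple, white}, so each is used; only x8 can be brown, hence x8 = brown.
The 6 still-open variables draw from only 6 values {green, grey, orange, pink, purple, white}, so each is used; only x4 can be purple, hence x4 = purple.
The 3 variables x1, x3, x6 are confined to {orange, pink, white}, which locks those values in; drop them from x5.
Determined: x4=purple, x7=yellow, x8=brown. The other variables each still have more than one consistent value. That makes 3.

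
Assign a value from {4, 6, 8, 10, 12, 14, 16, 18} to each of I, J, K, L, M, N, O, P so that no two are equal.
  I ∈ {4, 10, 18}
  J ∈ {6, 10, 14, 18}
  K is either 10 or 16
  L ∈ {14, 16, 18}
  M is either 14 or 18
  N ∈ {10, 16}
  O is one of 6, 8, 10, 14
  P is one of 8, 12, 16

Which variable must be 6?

Among the 8 variables, 4 fits only I (and all 8 values in {4, 6, 8, 10, 12, 14, 16, 18} must be used), so I = 4.
The 7 still-open variables draw from only 7 values {6, 8, 10, 12, 14, 16, 18}, so each is used; only P can be 12, hence P = 12.
The 6 still-open variables draw from only 6 values {6, 8, 10, 14, 16, 18}, so each is used; only O can be 8, hence O = 8.
Among the 5 still-open variables, 6 fits only J (and all 5 values in {6, 10, 14, 16, 18} must be used), so J = 6.

J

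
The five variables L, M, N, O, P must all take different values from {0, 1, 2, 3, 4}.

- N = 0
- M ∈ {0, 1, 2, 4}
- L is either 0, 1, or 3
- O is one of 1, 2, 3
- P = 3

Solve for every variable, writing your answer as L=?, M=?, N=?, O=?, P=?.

L=1, M=4, N=0, O=2, P=3

N's domain is down to {0}, so N = 0. Remove 0 from L, M.
That leaves P = 3. So L, O can't be 3.
That leaves L = 1. Strike 1 from M, O.
O's domain is down to {2}, so O = 2. Strike 2 from M.
M must be 4 (only option left).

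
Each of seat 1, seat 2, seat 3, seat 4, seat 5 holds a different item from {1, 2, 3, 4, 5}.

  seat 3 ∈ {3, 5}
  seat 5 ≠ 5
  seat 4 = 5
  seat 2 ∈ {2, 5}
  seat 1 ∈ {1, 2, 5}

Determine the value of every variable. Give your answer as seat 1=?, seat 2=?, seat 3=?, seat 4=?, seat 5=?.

seat 1=1, seat 2=2, seat 3=3, seat 4=5, seat 5=4

seat 4 must be 5 (only option left). Remove 5 from seat 1, seat 2, seat 3.
seat 2 must be 2 (only option left). Strike 2 from seat 1, seat 5.
seat 3 must be 3 (only option left). Strike 3 from seat 5.
seat 1's domain is down to {1}, so seat 1 = 1. So seat 5 can't be 1.
seat 5's domain is down to {4}, so seat 5 = 4.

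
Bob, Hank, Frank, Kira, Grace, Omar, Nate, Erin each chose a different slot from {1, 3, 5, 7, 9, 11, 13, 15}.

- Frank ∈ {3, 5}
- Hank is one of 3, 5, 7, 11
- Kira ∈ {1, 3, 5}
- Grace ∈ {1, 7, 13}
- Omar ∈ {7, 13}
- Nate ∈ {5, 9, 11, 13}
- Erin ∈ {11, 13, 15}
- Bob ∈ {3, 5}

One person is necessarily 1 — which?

Kira

The 8 variables together cover exactly {1, 3, 5, 7, 9, 11, 13, 15} — 8 values for 8 variables — and 9 appears only in Nate's list, so Nate = 9.
Among the 7 still-open variables, 15 fits only Erin (and all 7 values in {1, 3, 5, 7, 11, 13, 15} must be used), so Erin = 15.
The 6 still-open variables draw from only 6 values {1, 3, 5, 7, 11, 13}, so each is used; only Hank can be 11, hence Hank = 11.
Bob and Frank between them cover only {3, 5} — a naked pair. Remove those values from Kira.
So 1 goes to Kira.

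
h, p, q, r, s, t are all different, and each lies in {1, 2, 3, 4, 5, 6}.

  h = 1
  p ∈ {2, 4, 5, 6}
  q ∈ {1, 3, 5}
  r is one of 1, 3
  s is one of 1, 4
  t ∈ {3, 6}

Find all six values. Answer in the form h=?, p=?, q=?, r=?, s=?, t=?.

h must be 1 (only option left). Eliminate 1 elsewhere: q, r, s.
r's domain is down to {3}, so r = 3. Strike 3 from q, t.
That leaves s = 4. So p can't be 4.
t's domain is down to {6}, so t = 6. Strike 6 from p.
That leaves q = 5. So p can't be 5.
p must be 2 (only option left).

h=1, p=2, q=5, r=3, s=4, t=6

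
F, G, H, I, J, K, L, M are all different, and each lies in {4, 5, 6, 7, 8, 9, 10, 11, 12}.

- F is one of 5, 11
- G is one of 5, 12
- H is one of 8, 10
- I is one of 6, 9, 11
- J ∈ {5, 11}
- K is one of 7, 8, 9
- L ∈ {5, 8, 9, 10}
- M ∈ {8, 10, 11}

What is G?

12

The 8 variables together cover exactly {5, 6, 7, 8, 9, 10, 11, 12} — 8 values for 8 variables — and 6 appears only in I's list, so I = 6.
Among the 7 still-open variables, 7 fits only K (and all 7 values in {5, 7, 8, 9, 10, 11, 12} must be used), so K = 7.
The 6 still-open variables together cover exactly {5, 8, 9, 10, 11, 12} — 6 values for 6 variables — and 9 appears only in L's list, so L = 9.
The 5 still-open variables together cover exactly {5, 8, 10, 11, 12} — 5 values for 5 variables — and 12 appears only in G's list, so G = 12.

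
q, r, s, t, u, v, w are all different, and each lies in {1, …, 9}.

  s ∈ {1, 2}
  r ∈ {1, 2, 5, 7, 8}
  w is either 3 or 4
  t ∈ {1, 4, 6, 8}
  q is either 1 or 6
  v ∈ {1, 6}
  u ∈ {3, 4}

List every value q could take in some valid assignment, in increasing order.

1, 6

q and v share exactly the 2 values {1, 6}; by pigeonhole those values go to them, so strike 1, 6 from r, s, t.
That leaves s = 2. Eliminate 2 elsewhere: r.
u and w between them cover only {3, 4} — a naked pair. Remove those values from t.
t must be 8 (only option left). Strike 8 from r.
No further eliminations apply; q can still be any of 1, 6.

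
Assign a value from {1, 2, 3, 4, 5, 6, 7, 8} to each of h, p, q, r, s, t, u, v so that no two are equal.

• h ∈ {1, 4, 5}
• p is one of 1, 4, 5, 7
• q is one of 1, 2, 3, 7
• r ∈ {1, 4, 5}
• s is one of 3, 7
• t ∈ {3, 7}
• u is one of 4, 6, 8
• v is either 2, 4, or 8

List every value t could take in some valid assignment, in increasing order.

3, 7

The 8 variables draw from only 8 values {1, 2, 3, 4, 5, 6, 7, 8}, so each is used; only u can be 6, hence u = 6.
Among the 7 still-open variables, 8 fits only v (and all 7 values in {1, 2, 3, 4, 5, 7, 8} must be used), so v = 8.
The 6 still-open variables together cover exactly {1, 2, 3, 4, 5, 7} — 6 values for 6 variables — and 2 appears only in q's list, so q = 2.
s and t between them cover only {3, 7} — a naked pair. Remove those values from p.
No further eliminations apply; t can still be any of 3, 7.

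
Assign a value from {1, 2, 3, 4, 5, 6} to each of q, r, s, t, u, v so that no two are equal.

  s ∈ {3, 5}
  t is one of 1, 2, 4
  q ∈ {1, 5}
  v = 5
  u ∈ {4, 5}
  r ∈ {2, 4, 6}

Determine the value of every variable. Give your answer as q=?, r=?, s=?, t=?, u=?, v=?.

q=1, r=6, s=3, t=2, u=4, v=5

v's domain is down to {5}, so v = 5. So q, s, u can't be 5.
q must be 1 (only option left). Strike 1 from t.
s's domain is down to {3}, so s = 3.
u must be 4 (only option left). Eliminate 4 elsewhere: r, t.
t has just one choice, so t = 2. So r can't be 2.
r's domain is down to {6}, so r = 6.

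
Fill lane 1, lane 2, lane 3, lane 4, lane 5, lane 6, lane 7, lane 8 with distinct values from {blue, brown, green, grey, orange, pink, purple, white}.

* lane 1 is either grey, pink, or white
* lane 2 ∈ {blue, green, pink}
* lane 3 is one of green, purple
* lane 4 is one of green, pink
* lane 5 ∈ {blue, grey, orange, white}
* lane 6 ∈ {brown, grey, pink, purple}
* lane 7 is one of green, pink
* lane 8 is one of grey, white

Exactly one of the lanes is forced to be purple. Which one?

lane 3

The 8 variables draw from only 8 values {blue, brown, green, grey, orange, pink, purple, white}, so each is used; only lane 6 can be brown, hence lane 6 = brown.
Among the 7 still-open variables, orange fits only lane 5 (and all 7 values in {blue, green, grey, orange, pink, purple, white} must be used), so lane 5 = orange.
The 6 still-open variables draw from only 6 values {blue, green, grey, pink, purple, white}, so each is used; only lane 2 can be blue, hence lane 2 = blue.
The 5 still-open variables together cover exactly {green, grey, pink, purple, white} — 5 values for 5 variables — and purple appears only in lane 3's list, so lane 3 = purple.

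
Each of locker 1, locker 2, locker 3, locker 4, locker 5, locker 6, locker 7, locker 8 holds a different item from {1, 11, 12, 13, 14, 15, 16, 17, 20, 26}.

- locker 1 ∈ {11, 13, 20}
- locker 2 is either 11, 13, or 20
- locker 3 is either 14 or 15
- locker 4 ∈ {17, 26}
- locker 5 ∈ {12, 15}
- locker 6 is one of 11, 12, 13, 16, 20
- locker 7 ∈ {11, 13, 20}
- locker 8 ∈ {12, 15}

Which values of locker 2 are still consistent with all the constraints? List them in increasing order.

locker 5 and locker 8 between them cover only {12, 15} — a naked pair. Remove those values from locker 3, locker 6.
That leaves locker 3 = 14.
locker 1, locker 2, locker 7 share exactly the 3 values {11, 13, 20}; by pigeonhole those values go to them, so strike 11, 13, 20 from locker 6.
locker 6's domain is down to {16}, so locker 6 = 16.
No further eliminations apply; locker 2 can still be any of 11, 13, 20.

11, 13, 20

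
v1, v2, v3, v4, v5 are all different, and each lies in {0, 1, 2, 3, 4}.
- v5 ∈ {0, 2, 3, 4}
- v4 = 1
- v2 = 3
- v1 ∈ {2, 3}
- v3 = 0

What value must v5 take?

v2 has just one choice, so v2 = 3. Strike 3 from v1, v5.
v3's domain is down to {0}, so v3 = 0. Eliminate 0 elsewhere: v5.
v4 must be 1 (only option left).
v1 has just one choice, so v1 = 2. Eliminate 2 elsewhere: v5.
So v5 = 4.

4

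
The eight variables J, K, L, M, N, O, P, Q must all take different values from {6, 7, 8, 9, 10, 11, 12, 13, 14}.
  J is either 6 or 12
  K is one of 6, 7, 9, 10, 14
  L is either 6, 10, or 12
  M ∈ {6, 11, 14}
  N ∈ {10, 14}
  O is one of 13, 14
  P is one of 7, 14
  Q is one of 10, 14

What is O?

13

The 8 variables together cover exactly {6, 7, 9, 10, 11, 12, 13, 14} — 8 values for 8 variables — and 9 appears only in K's list, so K = 9.
The 7 still-open variables together cover exactly {6, 7, 10, 11, 12, 13, 14} — 7 values for 7 variables — and 7 appears only in P's list, so P = 7.
Among the 6 still-open variables, 11 fits only M (and all 6 values in {6, 10, 11, 12, 13, 14} must be used), so M = 11.
The 5 still-open variables together cover exactly {6, 10, 12, 13, 14} — 5 values for 5 variables — and 13 appears only in O's list, so O = 13.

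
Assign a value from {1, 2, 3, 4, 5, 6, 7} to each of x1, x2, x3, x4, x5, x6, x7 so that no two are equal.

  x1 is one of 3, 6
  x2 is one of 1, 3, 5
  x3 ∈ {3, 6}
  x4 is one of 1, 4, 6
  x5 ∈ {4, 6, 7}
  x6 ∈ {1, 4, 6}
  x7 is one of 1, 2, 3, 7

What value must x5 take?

7

The 7 variables draw from only 7 values {1, 2, 3, 4, 5, 6, 7}, so each is used; only x7 can be 2, hence x7 = 2.
The 6 still-open variables together cover exactly {1, 3, 4, 5, 6, 7} — 6 values for 6 variables — and 5 appears only in x2's list, so x2 = 5.
The 5 still-open variables draw from only 5 values {1, 3, 4, 6, 7}, so each is used; only x5 can be 7, hence x5 = 7.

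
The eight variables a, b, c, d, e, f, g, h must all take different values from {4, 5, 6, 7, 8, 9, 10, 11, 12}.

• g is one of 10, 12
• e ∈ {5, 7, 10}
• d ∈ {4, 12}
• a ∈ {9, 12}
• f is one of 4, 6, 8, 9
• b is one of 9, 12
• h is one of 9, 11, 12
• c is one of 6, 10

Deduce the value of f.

8

a and b between them cover only {9, 12} — a naked pair. Remove those values from d, f, g, h.
That leaves d = 4. So f can't be 4.
That leaves g = 10. Eliminate 10 elsewhere: c, e.
That leaves h = 11.
That leaves c = 6. Eliminate 6 elsewhere: f.
So f = 8.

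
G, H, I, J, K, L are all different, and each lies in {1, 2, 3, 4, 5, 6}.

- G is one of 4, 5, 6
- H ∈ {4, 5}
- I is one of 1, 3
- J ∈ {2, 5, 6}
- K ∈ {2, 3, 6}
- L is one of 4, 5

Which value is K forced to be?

3

The 6 variables together cover exactly {1, 2, 3, 4, 5, 6} — 6 values for 6 variables — and 1 appears only in I's list, so I = 1.
The 5 still-open variables draw from only 5 values {2, 3, 4, 5, 6}, so each is used; only K can be 3, hence K = 3.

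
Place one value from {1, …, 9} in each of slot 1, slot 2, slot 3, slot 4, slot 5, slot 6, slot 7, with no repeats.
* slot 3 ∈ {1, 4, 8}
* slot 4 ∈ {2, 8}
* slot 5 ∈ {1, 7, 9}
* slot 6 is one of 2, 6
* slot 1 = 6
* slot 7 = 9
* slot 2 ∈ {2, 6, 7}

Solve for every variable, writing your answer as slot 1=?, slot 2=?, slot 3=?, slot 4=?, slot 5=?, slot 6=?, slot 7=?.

slot 1=6, slot 2=7, slot 3=4, slot 4=8, slot 5=1, slot 6=2, slot 7=9

slot 1 must be 6 (only option left). So slot 2, slot 6 can't be 6.
slot 6's domain is down to {2}, so slot 6 = 2. Strike 2 from slot 2, slot 4.
That leaves slot 7 = 9. So slot 5 can't be 9.
slot 2 has just one choice, so slot 2 = 7. Remove 7 from slot 5.
slot 4 must be 8 (only option left). Strike 8 from slot 3.
slot 5's domain is down to {1}, so slot 5 = 1. Remove 1 from slot 3.
slot 3 has just one choice, so slot 3 = 4.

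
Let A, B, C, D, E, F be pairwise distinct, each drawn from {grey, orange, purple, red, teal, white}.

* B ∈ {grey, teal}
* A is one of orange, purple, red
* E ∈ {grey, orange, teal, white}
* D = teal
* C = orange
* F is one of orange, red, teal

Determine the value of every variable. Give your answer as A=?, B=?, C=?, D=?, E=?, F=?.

C's domain is down to {orange}, so C = orange. Eliminate orange elsewhere: A, E, F.
D has just one choice, so D = teal. Strike teal from B, E, F.
F's domain is down to {red}, so F = red. Remove red from A.
A must be purple (only option left).
B's domain is down to {grey}, so B = grey. Remove grey from E.
E has just one choice, so E = white.

A=purple, B=grey, C=orange, D=teal, E=white, F=red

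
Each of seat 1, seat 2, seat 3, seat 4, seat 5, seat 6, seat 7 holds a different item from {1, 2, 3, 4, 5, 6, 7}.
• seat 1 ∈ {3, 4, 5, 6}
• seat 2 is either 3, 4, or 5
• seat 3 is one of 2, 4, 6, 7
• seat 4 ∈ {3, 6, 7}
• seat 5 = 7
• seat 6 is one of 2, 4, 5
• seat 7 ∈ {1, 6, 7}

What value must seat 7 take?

seat 5 has just one choice, so seat 5 = 7. So seat 3, seat 4, seat 7 can't be 7.
The 6 still-open variables together cover exactly {1, 2, 3, 4, 5, 6} — 6 values for 6 variables — and 1 appears only in seat 7's list, so seat 7 = 1.

1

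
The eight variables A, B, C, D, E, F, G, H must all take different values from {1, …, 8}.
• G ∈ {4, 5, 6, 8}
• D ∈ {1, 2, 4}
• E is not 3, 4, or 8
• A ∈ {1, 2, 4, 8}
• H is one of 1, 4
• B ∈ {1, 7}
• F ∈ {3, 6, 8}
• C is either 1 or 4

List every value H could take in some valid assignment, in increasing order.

1, 4

The 8 variables together cover exactly {1, 2, 3, 4, 5, 6, 7, 8} — 8 values for 8 variables — and 3 appears only in F's list, so F = 3.
C and H between them cover only {1, 4} — a naked pair. Remove those values from A, B, D, E, G.
That leaves B = 7. Strike 7 from E.
That leaves D = 2. Strike 2 from A, E.
A must be 8 (only option left). Remove 8 from G.
No further eliminations apply; H can still be any of 1, 4.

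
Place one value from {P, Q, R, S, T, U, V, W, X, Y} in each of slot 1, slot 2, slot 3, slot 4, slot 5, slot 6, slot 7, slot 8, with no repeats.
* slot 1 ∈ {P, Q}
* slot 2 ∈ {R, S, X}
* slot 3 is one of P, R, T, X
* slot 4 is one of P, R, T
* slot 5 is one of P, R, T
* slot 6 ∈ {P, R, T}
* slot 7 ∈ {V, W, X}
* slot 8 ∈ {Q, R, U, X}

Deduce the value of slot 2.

S

slot 4, slot 5, slot 6 share exactly the 3 values {P, R, T}; by pigeonhole those values go to them, so strike P, R, T from slot 1, slot 2, slot 3, slot 8.
slot 1 has just one choice, so slot 1 = Q. Remove Q from slot 8.
slot 3 must be X (only option left). So slot 2, slot 7, slot 8 can't be X.
So slot 2 = S.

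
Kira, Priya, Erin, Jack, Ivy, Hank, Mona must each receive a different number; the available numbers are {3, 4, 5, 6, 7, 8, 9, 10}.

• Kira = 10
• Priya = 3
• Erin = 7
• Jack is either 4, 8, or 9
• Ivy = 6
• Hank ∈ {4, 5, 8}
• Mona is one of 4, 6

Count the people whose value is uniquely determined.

5

Kira must be 10 (only option left).
That leaves Priya = 3.
Erin must be 7 (only option left).
Ivy's domain is down to {6}, so Ivy = 6. Remove 6 from Mona.
Mona must be 4 (only option left). So Jack, Hank can't be 4.
Determined: Kira=10, Priya=3, Erin=7, Ivy=6, Mona=4. The other people each still have more than one consistent value. That makes 5.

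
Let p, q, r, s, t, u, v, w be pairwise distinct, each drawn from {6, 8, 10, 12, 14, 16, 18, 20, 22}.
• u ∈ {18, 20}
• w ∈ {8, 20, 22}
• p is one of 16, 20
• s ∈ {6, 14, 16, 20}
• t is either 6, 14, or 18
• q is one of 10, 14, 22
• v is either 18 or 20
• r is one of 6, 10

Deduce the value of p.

Among the 8 variables, 8 fits only w (and all 8 values in {6, 8, 10, 14, 16, 18, 20, 22} must be used), so w = 8.
The 7 still-open variables together cover exactly {6, 10, 14, 16, 18, 20, 22} — 7 values for 7 variables — and 22 appears only in q's list, so q = 22.
Among the 6 still-open variables, 10 fits only r (and all 6 values in {6, 10, 14, 16, 18, 20} must be used), so r = 10.
The 2 variables u and v are confined to {18, 20}, which locks those values in; drop them from p, s, t.
So p = 16.

16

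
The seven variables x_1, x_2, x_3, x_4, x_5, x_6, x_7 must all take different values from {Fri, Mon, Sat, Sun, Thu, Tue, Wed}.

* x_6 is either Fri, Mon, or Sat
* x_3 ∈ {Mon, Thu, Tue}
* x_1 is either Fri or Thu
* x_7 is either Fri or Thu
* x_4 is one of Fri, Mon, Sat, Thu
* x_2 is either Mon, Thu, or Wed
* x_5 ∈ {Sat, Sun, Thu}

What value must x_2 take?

Wed

The 7 variables draw from only 7 values {Fri, Mon, Sat, Sun, Thu, Tue, Wed}, so each is used; only x_5 can be Sun, hence x_5 = Sun.
Among the 6 still-open variables, Tue fits only x_3 (and all 6 values in {Fri, Mon, Sat, Thu, Tue, Wed} must be used), so x_3 = Tue.
Among the 5 still-open variables, Wed fits only x_2 (and all 5 values in {Fri, Mon, Sat, Thu, Wed} must be used), so x_2 = Wed.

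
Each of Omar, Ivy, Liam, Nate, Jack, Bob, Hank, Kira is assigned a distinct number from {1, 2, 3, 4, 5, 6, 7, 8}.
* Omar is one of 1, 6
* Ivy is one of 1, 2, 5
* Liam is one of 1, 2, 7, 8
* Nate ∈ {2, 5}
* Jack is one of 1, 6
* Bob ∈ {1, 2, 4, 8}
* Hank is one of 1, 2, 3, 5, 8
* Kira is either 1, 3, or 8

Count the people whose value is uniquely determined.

2

The 8 variables draw from only 8 values {1, 2, 3, 4, 5, 6, 7, 8}, so each is used; only Bob can be 4, hence Bob = 4.
The 7 still-open variables draw from only 7 values {1, 2, 3, 5, 6, 7, 8}, so each is used; only Liam can be 7, hence Liam = 7.
Omar and Jack between them cover only {1, 6} — a naked pair. Remove those values from Ivy, Hank, Kira.
Ivy and Nate between them cover only {2, 5} — a naked pair. Remove those values from Hank.
Determined: Liam=7, Bob=4. The other people each still have more than one consistent value. That makes 2.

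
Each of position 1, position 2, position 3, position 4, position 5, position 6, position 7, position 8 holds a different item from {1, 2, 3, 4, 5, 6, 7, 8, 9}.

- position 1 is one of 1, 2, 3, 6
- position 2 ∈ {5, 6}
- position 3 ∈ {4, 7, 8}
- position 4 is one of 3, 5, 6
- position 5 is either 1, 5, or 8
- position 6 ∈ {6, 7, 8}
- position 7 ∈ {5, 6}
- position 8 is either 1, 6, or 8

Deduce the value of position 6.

The 8 variables together cover exactly {1, 2, 3, 4, 5, 6, 7, 8} — 8 values for 8 variables — and 2 appears only in position 1's list, so position 1 = 2.
The 7 still-open variables draw from only 7 values {1, 3, 4, 5, 6, 7, 8}, so each is used; only position 4 can be 3, hence position 4 = 3.
The 6 still-open variables draw from only 6 values {1, 4, 5, 6, 7, 8}, so each is used; only position 3 can be 4, hence position 3 = 4.
Among the 5 still-open variables, 7 fits only position 6 (and all 5 values in {1, 5, 6, 7, 8} must be used), so position 6 = 7.

7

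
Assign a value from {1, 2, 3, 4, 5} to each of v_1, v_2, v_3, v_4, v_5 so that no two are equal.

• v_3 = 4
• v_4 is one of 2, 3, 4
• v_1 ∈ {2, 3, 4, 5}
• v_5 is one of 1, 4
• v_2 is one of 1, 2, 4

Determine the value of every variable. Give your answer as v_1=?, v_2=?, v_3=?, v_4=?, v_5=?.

v_1=5, v_2=2, v_3=4, v_4=3, v_5=1

v_3 must be 4 (only option left). Eliminate 4 elsewhere: v_1, v_2, v_4, v_5.
v_5 must be 1 (only option left). So v_2 can't be 1.
v_2 has just one choice, so v_2 = 2. Strike 2 from v_1, v_4.
That leaves v_4 = 3. Eliminate 3 elsewhere: v_1.
v_1's domain is down to {5}, so v_1 = 5.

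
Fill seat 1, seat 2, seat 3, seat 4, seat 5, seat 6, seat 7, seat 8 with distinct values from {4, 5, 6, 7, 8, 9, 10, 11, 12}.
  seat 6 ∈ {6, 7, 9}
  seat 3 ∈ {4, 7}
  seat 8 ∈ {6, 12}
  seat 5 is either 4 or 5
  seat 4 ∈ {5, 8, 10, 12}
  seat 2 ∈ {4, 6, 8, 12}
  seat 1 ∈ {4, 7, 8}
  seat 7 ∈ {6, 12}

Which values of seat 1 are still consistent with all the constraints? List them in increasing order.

The 8 variables together cover exactly {4, 5, 6, 7, 8, 9, 10, 12} — 8 values for 8 variables — and 9 appears only in seat 6's list, so seat 6 = 9.
Among the 7 still-open variables, 10 fits only seat 4 (and all 7 values in {4, 5, 6, 7, 8, 10, 12} must be used), so seat 4 = 10.
Among the 6 still-open variables, 5 fits only seat 5 (and all 6 values in {4, 5, 6, 7, 8, 12} must be used), so seat 5 = 5.
seat 7 and seat 8 between them cover only {6, 12} — a naked pair. Remove those values from seat 2.
No further eliminations apply; seat 1 can still be any of 4, 7, 8.

4, 7, 8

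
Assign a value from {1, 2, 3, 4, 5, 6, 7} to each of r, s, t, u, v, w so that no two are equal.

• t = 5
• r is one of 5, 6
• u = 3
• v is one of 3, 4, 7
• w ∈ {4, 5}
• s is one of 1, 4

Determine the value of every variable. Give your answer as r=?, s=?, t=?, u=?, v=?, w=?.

r=6, s=1, t=5, u=3, v=7, w=4

t's domain is down to {5}, so t = 5. Strike 5 from r, w.
u has just one choice, so u = 3. So v can't be 3.
w has just one choice, so w = 4. Strike 4 from s, v.
r's domain is down to {6}, so r = 6.
s must be 1 (only option left).
v has just one choice, so v = 7.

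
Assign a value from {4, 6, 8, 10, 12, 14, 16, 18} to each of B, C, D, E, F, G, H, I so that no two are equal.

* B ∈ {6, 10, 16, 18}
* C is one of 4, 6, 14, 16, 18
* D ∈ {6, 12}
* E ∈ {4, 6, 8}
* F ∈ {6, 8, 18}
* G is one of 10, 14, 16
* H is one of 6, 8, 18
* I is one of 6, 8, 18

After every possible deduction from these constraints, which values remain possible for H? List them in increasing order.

The 8 variables draw from only 8 values {4, 6, 8, 10, 12, 14, 16, 18}, so each is used; only D can be 12, hence D = 12.
F, H, I share exactly the 3 values {6, 8, 18}; by pigeonhole those values go to them, so strike 6, 8, 18 from B, C, E.
E's domain is down to {4}, so E = 4. Strike 4 from C.
No further eliminations apply; H can still be any of 6, 8, 18.

6, 8, 18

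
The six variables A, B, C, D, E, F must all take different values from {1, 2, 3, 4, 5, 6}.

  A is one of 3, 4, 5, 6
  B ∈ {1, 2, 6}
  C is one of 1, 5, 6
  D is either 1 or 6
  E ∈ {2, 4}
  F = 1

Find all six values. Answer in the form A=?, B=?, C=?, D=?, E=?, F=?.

F must be 1 (only option left). Strike 1 from B, C, D.
That leaves D = 6. Remove 6 from A, B, C.
That leaves B = 2. Strike 2 from E.
C must be 5 (only option left). Remove 5 from A.
E's domain is down to {4}, so E = 4. Strike 4 from A.
A must be 3 (only option left).

A=3, B=2, C=5, D=6, E=4, F=1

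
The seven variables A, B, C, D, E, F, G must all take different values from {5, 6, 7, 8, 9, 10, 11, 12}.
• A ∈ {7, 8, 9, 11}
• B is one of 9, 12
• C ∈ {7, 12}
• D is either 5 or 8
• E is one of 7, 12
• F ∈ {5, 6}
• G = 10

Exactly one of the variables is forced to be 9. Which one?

G has just one choice, so G = 10.
C and E between them cover only {7, 12} — a naked pair. Remove those values from A, B.
So 9 goes to B.

B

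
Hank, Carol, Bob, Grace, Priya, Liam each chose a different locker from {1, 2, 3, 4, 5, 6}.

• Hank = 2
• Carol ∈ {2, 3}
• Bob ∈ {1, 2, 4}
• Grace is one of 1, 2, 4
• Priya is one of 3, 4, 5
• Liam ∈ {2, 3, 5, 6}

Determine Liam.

6

Hank's domain is down to {2}, so Hank = 2. Strike 2 from Carol, Bob, Grace, Liam.
Carol's domain is down to {3}, so Carol = 3. Eliminate 3 elsewhere: Priya, Liam.
Among the 4 still-open variables, 6 fits only Liam (and all 4 values in {1, 4, 5, 6} must be used), so Liam = 6.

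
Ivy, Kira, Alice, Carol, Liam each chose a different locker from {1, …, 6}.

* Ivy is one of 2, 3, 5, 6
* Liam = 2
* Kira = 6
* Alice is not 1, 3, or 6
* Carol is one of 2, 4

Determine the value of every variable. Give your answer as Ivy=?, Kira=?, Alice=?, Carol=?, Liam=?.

Kira must be 6 (only option left). So Ivy can't be 6.
Liam must be 2 (only option left). Eliminate 2 elsewhere: Ivy, Alice, Carol.
Carol has just one choice, so Carol = 4. Remove 4 from Alice.
Alice must be 5 (only option left). So Ivy can't be 5.
Ivy has just one choice, so Ivy = 3.

Ivy=3, Kira=6, Alice=5, Carol=4, Liam=2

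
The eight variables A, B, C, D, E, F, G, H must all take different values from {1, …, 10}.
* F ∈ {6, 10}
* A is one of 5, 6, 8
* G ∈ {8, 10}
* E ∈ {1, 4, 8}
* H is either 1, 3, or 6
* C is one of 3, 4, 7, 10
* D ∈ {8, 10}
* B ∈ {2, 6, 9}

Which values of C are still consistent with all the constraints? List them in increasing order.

3, 4, 7

The 2 variables D and G are confined to {8, 10}, which locks those values in; drop them from A, C, E, F.
F has just one choice, so F = 6. Strike 6 from A, B, H.
A's domain is down to {5}, so A = 5.
No further eliminations apply; C can still be any of 3, 4, 7.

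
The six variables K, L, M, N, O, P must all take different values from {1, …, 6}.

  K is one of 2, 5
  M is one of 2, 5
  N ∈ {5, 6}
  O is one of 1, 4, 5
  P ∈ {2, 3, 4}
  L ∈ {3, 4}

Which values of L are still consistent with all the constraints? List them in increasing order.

The 6 variables together cover exactly {1, 2, 3, 4, 5, 6} — 6 values for 6 variables — and 1 appears only in O's list, so O = 1.
The 5 still-open variables draw from only 5 values {2, 3, 4, 5, 6}, so each is used; only N can be 6, hence N = 6.
K and M share exactly the 2 values {2, 5}; by pigeonhole those values go to them, so strike 2, 5 from P.
No further eliminations apply; L can still be any of 3, 4.

3, 4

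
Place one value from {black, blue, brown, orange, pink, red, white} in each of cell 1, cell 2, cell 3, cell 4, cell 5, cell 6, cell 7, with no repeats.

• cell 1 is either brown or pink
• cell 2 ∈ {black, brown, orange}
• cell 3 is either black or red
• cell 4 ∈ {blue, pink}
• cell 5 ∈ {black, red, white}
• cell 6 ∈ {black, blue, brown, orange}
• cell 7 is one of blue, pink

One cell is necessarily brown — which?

cell 1

The 7 variables together cover exactly {black, blue, brown, orange, pink, red, white} — 7 values for 7 variables — and white appears only in cell 5's list, so cell 5 = white.
Among the 6 still-open variables, red fits only cell 3 (and all 6 values in {black, blue, brown, orange, pink, red} must be used), so cell 3 = red.
cell 4 and cell 7 between them cover only {blue, pink} — a naked pair. Remove those values from cell 1, cell 6.
So brown goes to cell 1.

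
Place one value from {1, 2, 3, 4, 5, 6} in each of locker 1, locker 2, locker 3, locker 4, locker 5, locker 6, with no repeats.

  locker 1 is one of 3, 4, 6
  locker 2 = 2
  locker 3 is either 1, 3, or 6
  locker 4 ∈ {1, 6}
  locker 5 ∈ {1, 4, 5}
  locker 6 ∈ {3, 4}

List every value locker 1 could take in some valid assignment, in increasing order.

locker 2 must be 2 (only option left).
The 5 still-open variables draw from only 5 values {1, 3, 4, 5, 6}, so each is used; only locker 5 can be 5, hence locker 5 = 5.
No further eliminations apply; locker 1 can still be any of 3, 4, 6.

3, 4, 6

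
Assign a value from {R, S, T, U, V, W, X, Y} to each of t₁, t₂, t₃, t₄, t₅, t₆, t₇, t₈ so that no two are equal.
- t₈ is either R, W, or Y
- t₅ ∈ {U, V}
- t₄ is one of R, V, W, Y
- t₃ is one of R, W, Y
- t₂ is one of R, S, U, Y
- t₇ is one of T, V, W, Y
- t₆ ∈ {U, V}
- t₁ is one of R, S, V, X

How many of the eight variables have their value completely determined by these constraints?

3

Among the 8 variables, T fits only t₇ (and all 8 values in {R, S, T, U, V, W, X, Y} must be used), so t₇ = T.
Among the 7 still-open variables, X fits only t₁ (and all 7 values in {R, S, U, V, W, X, Y} must be used), so t₁ = X.
Among the 6 still-open variables, S fits only t₂ (and all 6 values in {R, S, U, V, W, Y} must be used), so t₂ = S.
t₅ and t₆ share exactly the 2 values {U, V}; by pigeonhole those values go to them, so strike U, V from t₄.
Determined: t₁=X, t₂=S, t₇=T. The other variables each still have more than one consistent value. That makes 3.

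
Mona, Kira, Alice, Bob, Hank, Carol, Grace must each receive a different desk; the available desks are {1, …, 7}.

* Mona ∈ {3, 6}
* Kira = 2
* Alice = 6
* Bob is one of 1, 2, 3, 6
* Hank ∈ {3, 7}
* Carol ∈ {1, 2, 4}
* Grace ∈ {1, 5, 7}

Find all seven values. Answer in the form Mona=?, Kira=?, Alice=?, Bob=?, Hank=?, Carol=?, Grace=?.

Mona=3, Kira=2, Alice=6, Bob=1, Hank=7, Carol=4, Grace=5

Kira must be 2 (only option left). Eliminate 2 elsewhere: Bob, Carol.
Alice's domain is down to {6}, so Alice = 6. Eliminate 6 elsewhere: Mona, Bob.
Mona must be 3 (only option left). So Bob, Hank can't be 3.
Bob's domain is down to {1}, so Bob = 1. Remove 1 from Carol, Grace.
Hank's domain is down to {7}, so Hank = 7. Strike 7 from Grace.
Carol has just one choice, so Carol = 4.
That leaves Grace = 5.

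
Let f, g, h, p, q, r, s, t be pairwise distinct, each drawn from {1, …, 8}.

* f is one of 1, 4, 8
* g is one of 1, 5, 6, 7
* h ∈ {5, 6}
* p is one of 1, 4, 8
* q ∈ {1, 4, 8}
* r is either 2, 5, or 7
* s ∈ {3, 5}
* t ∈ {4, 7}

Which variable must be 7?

t

The 8 variables together cover exactly {1, 2, 3, 4, 5, 6, 7, 8} — 8 values for 8 variables — and 2 appears only in r's list, so r = 2.
The 7 still-open variables together cover exactly {1, 3, 4, 5, 6, 7, 8} — 7 values for 7 variables — and 3 appears only in s's list, so s = 3.
f, p, q between them cover only {1, 4, 8} — a naked triple. Remove those values from g, t.
So 7 goes to t.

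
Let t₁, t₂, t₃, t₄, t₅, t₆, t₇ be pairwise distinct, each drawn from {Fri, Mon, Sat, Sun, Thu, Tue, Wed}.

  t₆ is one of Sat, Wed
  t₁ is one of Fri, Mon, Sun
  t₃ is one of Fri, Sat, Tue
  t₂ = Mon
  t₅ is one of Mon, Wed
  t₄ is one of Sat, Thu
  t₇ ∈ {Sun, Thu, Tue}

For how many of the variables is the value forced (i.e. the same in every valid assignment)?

t₂ has just one choice, so t₂ = Mon. Eliminate Mon elsewhere: t₁, t₅.
t₅'s domain is down to {Wed}, so t₅ = Wed. So t₆ can't be Wed.
t₆ has just one choice, so t₆ = Sat. Remove Sat from t₃, t₄.
t₄'s domain is down to {Thu}, so t₄ = Thu. So t₇ can't be Thu.
Determined: t₂=Mon, t₄=Thu, t₅=Wed, t₆=Sat. The other variables each still have more than one consistent value. That makes 4.

4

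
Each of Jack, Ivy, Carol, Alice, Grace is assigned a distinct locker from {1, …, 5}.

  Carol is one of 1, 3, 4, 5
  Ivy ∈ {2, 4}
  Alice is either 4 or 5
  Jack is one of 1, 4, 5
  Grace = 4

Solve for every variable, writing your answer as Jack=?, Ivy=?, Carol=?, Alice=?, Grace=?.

Jack=1, Ivy=2, Carol=3, Alice=5, Grace=4

Grace must be 4 (only option left). So Jack, Ivy, Carol, Alice can't be 4.
Ivy's domain is down to {2}, so Ivy = 2.
Alice's domain is down to {5}, so Alice = 5. Remove 5 from Jack, Carol.
Jack's domain is down to {1}, so Jack = 1. Strike 1 from Carol.
Carol has just one choice, so Carol = 3.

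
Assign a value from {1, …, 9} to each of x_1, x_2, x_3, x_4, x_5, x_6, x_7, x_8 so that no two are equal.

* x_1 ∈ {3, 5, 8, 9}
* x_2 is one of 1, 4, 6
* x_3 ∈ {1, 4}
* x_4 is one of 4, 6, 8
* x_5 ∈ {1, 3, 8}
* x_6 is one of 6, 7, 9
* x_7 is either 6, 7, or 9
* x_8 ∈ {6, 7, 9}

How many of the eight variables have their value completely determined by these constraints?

3

The 8 variables together cover exactly {1, 3, 4, 5, 6, 7, 8, 9} — 8 values for 8 variables — and 5 appears only in x_1's list, so x_1 = 5.
The 7 still-open variables together cover exactly {1, 3, 4, 6, 7, 8, 9} — 7 values for 7 variables — and 3 appears only in x_5's list, so x_5 = 3.
The 6 still-open variables together cover exactly {1, 4, 6, 7, 8, 9} — 6 values for 6 variables — and 8 appears only in x_4's list, so x_4 = 8.
The 3 variables x_6, x_7, x_8 are confined to {6, 7, 9}, which locks those values in; drop them from x_2.
Determined: x_1=5, x_4=8, x_5=3. The other variables each still have more than one consistent value. That makes 3.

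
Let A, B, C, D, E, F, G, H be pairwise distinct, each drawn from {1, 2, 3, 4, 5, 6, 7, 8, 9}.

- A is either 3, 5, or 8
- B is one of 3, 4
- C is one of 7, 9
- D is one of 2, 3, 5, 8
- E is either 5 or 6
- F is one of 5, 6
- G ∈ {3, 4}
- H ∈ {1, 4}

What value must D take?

2

B and G between them cover only {3, 4} — a naked pair. Remove those values from A, D, H.
That leaves H = 1.
E and F share exactly the 2 values {5, 6}; by pigeonhole those values go to them, so strike 5, 6 from A, D.
A has just one choice, so A = 8. Remove 8 from D.
So D = 2.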